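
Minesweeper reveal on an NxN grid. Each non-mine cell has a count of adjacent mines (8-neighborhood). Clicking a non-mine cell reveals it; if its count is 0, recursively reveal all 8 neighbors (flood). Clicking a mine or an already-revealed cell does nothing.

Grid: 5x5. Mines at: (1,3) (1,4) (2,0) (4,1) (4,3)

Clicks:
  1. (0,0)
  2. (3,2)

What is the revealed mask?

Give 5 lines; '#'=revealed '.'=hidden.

Answer: ###..
###..
.....
..#..
.....

Derivation:
Click 1 (0,0) count=0: revealed 6 new [(0,0) (0,1) (0,2) (1,0) (1,1) (1,2)] -> total=6
Click 2 (3,2) count=2: revealed 1 new [(3,2)] -> total=7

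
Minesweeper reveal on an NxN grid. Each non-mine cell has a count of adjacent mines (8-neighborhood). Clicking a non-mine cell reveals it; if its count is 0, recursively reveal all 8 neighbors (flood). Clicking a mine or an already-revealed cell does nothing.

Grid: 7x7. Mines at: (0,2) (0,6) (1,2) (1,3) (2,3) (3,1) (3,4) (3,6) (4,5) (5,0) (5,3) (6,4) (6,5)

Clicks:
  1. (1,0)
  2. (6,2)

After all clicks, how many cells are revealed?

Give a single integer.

Click 1 (1,0) count=0: revealed 6 new [(0,0) (0,1) (1,0) (1,1) (2,0) (2,1)] -> total=6
Click 2 (6,2) count=1: revealed 1 new [(6,2)] -> total=7

Answer: 7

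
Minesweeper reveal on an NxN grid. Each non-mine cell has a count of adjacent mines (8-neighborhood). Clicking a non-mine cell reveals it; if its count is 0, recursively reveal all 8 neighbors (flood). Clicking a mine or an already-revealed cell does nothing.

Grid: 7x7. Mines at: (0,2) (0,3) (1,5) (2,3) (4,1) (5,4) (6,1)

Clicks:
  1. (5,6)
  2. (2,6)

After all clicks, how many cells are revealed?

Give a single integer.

Answer: 13

Derivation:
Click 1 (5,6) count=0: revealed 13 new [(2,4) (2,5) (2,6) (3,4) (3,5) (3,6) (4,4) (4,5) (4,6) (5,5) (5,6) (6,5) (6,6)] -> total=13
Click 2 (2,6) count=1: revealed 0 new [(none)] -> total=13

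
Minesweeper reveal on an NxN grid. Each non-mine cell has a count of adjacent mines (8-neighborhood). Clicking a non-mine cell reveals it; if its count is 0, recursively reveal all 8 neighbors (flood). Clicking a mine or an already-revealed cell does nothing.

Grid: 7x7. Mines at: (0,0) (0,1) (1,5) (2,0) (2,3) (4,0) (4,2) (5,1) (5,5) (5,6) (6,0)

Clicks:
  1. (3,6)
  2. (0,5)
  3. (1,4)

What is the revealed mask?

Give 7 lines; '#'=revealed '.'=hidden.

Click 1 (3,6) count=0: revealed 9 new [(2,4) (2,5) (2,6) (3,4) (3,5) (3,6) (4,4) (4,5) (4,6)] -> total=9
Click 2 (0,5) count=1: revealed 1 new [(0,5)] -> total=10
Click 3 (1,4) count=2: revealed 1 new [(1,4)] -> total=11

Answer: .....#.
....#..
....###
....###
....###
.......
.......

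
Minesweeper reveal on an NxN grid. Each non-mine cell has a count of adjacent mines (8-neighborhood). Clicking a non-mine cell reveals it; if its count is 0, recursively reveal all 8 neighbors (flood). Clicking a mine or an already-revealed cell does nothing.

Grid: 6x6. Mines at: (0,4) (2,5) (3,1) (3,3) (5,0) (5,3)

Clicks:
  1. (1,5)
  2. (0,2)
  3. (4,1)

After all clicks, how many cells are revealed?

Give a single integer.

Answer: 14

Derivation:
Click 1 (1,5) count=2: revealed 1 new [(1,5)] -> total=1
Click 2 (0,2) count=0: revealed 12 new [(0,0) (0,1) (0,2) (0,3) (1,0) (1,1) (1,2) (1,3) (2,0) (2,1) (2,2) (2,3)] -> total=13
Click 3 (4,1) count=2: revealed 1 new [(4,1)] -> total=14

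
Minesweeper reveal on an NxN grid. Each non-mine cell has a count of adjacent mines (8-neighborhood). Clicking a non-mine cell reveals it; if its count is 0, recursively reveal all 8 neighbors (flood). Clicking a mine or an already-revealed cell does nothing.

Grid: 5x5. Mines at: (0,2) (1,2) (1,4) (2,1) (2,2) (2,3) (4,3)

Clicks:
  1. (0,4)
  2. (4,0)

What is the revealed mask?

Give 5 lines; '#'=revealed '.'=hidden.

Click 1 (0,4) count=1: revealed 1 new [(0,4)] -> total=1
Click 2 (4,0) count=0: revealed 6 new [(3,0) (3,1) (3,2) (4,0) (4,1) (4,2)] -> total=7

Answer: ....#
.....
.....
###..
###..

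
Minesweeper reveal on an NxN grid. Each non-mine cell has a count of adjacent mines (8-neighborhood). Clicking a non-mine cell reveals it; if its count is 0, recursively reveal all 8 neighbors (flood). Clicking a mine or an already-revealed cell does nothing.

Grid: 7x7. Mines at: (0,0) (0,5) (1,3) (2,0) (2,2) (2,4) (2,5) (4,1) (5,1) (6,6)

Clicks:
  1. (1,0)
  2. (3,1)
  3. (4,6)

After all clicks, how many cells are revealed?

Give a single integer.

Click 1 (1,0) count=2: revealed 1 new [(1,0)] -> total=1
Click 2 (3,1) count=3: revealed 1 new [(3,1)] -> total=2
Click 3 (4,6) count=0: revealed 19 new [(3,2) (3,3) (3,4) (3,5) (3,6) (4,2) (4,3) (4,4) (4,5) (4,6) (5,2) (5,3) (5,4) (5,5) (5,6) (6,2) (6,3) (6,4) (6,5)] -> total=21

Answer: 21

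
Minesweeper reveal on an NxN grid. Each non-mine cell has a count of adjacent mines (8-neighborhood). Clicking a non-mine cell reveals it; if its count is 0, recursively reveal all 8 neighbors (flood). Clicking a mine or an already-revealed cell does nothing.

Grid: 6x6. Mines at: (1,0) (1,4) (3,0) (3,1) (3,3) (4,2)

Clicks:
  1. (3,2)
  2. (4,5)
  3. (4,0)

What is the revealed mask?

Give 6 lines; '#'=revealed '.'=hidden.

Click 1 (3,2) count=3: revealed 1 new [(3,2)] -> total=1
Click 2 (4,5) count=0: revealed 10 new [(2,4) (2,5) (3,4) (3,5) (4,3) (4,4) (4,5) (5,3) (5,4) (5,5)] -> total=11
Click 3 (4,0) count=2: revealed 1 new [(4,0)] -> total=12

Answer: ......
......
....##
..#.##
#..###
...###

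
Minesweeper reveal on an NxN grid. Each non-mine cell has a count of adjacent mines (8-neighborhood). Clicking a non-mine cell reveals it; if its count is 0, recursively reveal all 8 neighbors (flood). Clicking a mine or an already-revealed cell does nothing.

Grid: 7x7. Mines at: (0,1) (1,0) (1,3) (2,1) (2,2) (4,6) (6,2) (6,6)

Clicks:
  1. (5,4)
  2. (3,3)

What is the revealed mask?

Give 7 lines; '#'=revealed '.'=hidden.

Answer: ....###
....###
...####
#######
######.
######.
##.###.

Derivation:
Click 1 (5,4) count=0: revealed 34 new [(0,4) (0,5) (0,6) (1,4) (1,5) (1,6) (2,3) (2,4) (2,5) (2,6) (3,0) (3,1) (3,2) (3,3) (3,4) (3,5) (3,6) (4,0) (4,1) (4,2) (4,3) (4,4) (4,5) (5,0) (5,1) (5,2) (5,3) (5,4) (5,5) (6,0) (6,1) (6,3) (6,4) (6,5)] -> total=34
Click 2 (3,3) count=1: revealed 0 new [(none)] -> total=34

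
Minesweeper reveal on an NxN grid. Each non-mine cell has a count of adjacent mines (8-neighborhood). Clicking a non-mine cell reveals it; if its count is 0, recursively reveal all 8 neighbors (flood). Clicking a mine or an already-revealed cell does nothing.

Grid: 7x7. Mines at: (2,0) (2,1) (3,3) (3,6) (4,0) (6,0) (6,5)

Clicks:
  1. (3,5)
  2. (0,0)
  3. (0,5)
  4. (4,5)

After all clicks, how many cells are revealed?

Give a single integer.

Click 1 (3,5) count=1: revealed 1 new [(3,5)] -> total=1
Click 2 (0,0) count=0: revealed 19 new [(0,0) (0,1) (0,2) (0,3) (0,4) (0,5) (0,6) (1,0) (1,1) (1,2) (1,3) (1,4) (1,5) (1,6) (2,2) (2,3) (2,4) (2,5) (2,6)] -> total=20
Click 3 (0,5) count=0: revealed 0 new [(none)] -> total=20
Click 4 (4,5) count=1: revealed 1 new [(4,5)] -> total=21

Answer: 21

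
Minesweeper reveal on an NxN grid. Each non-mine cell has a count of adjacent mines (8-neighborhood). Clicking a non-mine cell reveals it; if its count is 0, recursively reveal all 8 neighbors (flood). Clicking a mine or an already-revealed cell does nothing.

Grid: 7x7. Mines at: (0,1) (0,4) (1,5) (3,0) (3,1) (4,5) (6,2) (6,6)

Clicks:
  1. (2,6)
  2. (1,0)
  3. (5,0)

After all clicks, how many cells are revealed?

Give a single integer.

Click 1 (2,6) count=1: revealed 1 new [(2,6)] -> total=1
Click 2 (1,0) count=1: revealed 1 new [(1,0)] -> total=2
Click 3 (5,0) count=0: revealed 6 new [(4,0) (4,1) (5,0) (5,1) (6,0) (6,1)] -> total=8

Answer: 8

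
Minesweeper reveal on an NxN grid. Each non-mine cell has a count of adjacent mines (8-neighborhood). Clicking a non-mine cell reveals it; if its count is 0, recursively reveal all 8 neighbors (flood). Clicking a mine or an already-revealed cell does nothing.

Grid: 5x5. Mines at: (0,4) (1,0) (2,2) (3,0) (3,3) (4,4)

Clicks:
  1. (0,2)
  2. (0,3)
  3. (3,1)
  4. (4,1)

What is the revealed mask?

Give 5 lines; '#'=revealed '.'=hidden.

Click 1 (0,2) count=0: revealed 6 new [(0,1) (0,2) (0,3) (1,1) (1,2) (1,3)] -> total=6
Click 2 (0,3) count=1: revealed 0 new [(none)] -> total=6
Click 3 (3,1) count=2: revealed 1 new [(3,1)] -> total=7
Click 4 (4,1) count=1: revealed 1 new [(4,1)] -> total=8

Answer: .###.
.###.
.....
.#...
.#...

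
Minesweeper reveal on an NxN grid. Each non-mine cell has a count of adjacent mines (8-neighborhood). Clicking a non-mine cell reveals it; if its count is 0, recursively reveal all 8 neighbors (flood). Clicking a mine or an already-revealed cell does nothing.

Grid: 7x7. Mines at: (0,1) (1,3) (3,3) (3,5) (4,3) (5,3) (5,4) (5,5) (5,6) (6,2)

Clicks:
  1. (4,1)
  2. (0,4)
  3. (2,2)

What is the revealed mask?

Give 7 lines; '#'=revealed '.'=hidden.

Click 1 (4,1) count=0: revealed 17 new [(1,0) (1,1) (1,2) (2,0) (2,1) (2,2) (3,0) (3,1) (3,2) (4,0) (4,1) (4,2) (5,0) (5,1) (5,2) (6,0) (6,1)] -> total=17
Click 2 (0,4) count=1: revealed 1 new [(0,4)] -> total=18
Click 3 (2,2) count=2: revealed 0 new [(none)] -> total=18

Answer: ....#..
###....
###....
###....
###....
###....
##.....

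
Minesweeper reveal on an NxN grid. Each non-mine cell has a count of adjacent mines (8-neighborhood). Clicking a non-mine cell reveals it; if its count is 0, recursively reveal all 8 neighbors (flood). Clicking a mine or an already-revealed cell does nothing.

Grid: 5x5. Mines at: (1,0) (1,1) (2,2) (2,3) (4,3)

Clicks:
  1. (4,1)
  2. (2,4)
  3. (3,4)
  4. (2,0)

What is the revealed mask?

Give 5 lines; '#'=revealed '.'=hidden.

Answer: .....
.....
##..#
###.#
###..

Derivation:
Click 1 (4,1) count=0: revealed 8 new [(2,0) (2,1) (3,0) (3,1) (3,2) (4,0) (4,1) (4,2)] -> total=8
Click 2 (2,4) count=1: revealed 1 new [(2,4)] -> total=9
Click 3 (3,4) count=2: revealed 1 new [(3,4)] -> total=10
Click 4 (2,0) count=2: revealed 0 new [(none)] -> total=10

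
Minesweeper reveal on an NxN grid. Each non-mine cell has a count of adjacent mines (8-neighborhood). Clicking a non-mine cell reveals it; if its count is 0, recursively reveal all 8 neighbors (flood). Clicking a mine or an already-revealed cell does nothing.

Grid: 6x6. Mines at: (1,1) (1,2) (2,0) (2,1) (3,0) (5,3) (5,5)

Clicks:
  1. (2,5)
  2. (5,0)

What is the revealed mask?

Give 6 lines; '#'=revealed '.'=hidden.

Click 1 (2,5) count=0: revealed 18 new [(0,3) (0,4) (0,5) (1,3) (1,4) (1,5) (2,2) (2,3) (2,4) (2,5) (3,2) (3,3) (3,4) (3,5) (4,2) (4,3) (4,4) (4,5)] -> total=18
Click 2 (5,0) count=0: revealed 5 new [(4,0) (4,1) (5,0) (5,1) (5,2)] -> total=23

Answer: ...###
...###
..####
..####
######
###...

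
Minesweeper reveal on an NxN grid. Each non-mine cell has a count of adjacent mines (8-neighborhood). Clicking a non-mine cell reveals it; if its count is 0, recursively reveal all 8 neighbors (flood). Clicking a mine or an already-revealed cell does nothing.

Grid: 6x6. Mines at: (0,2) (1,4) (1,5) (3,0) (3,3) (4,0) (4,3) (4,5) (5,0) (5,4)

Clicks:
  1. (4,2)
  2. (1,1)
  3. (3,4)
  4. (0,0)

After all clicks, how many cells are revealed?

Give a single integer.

Answer: 8

Derivation:
Click 1 (4,2) count=2: revealed 1 new [(4,2)] -> total=1
Click 2 (1,1) count=1: revealed 1 new [(1,1)] -> total=2
Click 3 (3,4) count=3: revealed 1 new [(3,4)] -> total=3
Click 4 (0,0) count=0: revealed 5 new [(0,0) (0,1) (1,0) (2,0) (2,1)] -> total=8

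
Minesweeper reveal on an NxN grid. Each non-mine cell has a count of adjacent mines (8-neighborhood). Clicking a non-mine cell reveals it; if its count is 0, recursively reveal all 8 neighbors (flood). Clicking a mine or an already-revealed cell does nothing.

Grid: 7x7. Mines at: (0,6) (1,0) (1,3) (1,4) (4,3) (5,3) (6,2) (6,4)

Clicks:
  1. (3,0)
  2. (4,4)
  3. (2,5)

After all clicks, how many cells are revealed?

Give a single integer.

Click 1 (3,0) count=0: revealed 14 new [(2,0) (2,1) (2,2) (3,0) (3,1) (3,2) (4,0) (4,1) (4,2) (5,0) (5,1) (5,2) (6,0) (6,1)] -> total=14
Click 2 (4,4) count=2: revealed 1 new [(4,4)] -> total=15
Click 3 (2,5) count=1: revealed 1 new [(2,5)] -> total=16

Answer: 16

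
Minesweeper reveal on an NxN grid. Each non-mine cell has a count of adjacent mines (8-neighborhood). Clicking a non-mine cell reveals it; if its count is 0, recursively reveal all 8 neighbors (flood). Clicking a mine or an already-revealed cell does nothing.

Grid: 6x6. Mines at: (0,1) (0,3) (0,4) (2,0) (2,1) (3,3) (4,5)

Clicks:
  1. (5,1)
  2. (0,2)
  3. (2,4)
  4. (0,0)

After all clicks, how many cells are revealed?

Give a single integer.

Answer: 16

Derivation:
Click 1 (5,1) count=0: revealed 13 new [(3,0) (3,1) (3,2) (4,0) (4,1) (4,2) (4,3) (4,4) (5,0) (5,1) (5,2) (5,3) (5,4)] -> total=13
Click 2 (0,2) count=2: revealed 1 new [(0,2)] -> total=14
Click 3 (2,4) count=1: revealed 1 new [(2,4)] -> total=15
Click 4 (0,0) count=1: revealed 1 new [(0,0)] -> total=16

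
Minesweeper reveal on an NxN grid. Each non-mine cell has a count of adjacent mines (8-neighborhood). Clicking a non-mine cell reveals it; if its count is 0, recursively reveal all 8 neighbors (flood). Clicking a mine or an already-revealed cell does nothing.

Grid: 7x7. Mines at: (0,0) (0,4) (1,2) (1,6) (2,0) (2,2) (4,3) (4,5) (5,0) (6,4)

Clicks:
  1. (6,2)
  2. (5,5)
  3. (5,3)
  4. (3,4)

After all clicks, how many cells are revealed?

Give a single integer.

Answer: 8

Derivation:
Click 1 (6,2) count=0: revealed 6 new [(5,1) (5,2) (5,3) (6,1) (6,2) (6,3)] -> total=6
Click 2 (5,5) count=2: revealed 1 new [(5,5)] -> total=7
Click 3 (5,3) count=2: revealed 0 new [(none)] -> total=7
Click 4 (3,4) count=2: revealed 1 new [(3,4)] -> total=8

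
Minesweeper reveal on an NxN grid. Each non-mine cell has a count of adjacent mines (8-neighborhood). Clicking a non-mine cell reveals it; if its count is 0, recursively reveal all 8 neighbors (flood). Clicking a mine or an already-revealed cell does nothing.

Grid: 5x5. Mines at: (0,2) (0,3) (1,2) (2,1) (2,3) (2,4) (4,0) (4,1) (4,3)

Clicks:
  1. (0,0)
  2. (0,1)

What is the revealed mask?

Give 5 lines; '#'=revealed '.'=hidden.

Answer: ##...
##...
.....
.....
.....

Derivation:
Click 1 (0,0) count=0: revealed 4 new [(0,0) (0,1) (1,0) (1,1)] -> total=4
Click 2 (0,1) count=2: revealed 0 new [(none)] -> total=4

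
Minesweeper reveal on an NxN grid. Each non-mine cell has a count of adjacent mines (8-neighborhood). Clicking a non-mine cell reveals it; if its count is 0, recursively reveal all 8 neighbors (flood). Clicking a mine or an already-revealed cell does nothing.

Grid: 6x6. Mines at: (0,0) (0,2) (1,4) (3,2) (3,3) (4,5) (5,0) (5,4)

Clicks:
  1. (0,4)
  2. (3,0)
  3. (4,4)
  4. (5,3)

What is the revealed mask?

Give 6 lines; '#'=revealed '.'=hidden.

Click 1 (0,4) count=1: revealed 1 new [(0,4)] -> total=1
Click 2 (3,0) count=0: revealed 8 new [(1,0) (1,1) (2,0) (2,1) (3,0) (3,1) (4,0) (4,1)] -> total=9
Click 3 (4,4) count=3: revealed 1 new [(4,4)] -> total=10
Click 4 (5,3) count=1: revealed 1 new [(5,3)] -> total=11

Answer: ....#.
##....
##....
##....
##..#.
...#..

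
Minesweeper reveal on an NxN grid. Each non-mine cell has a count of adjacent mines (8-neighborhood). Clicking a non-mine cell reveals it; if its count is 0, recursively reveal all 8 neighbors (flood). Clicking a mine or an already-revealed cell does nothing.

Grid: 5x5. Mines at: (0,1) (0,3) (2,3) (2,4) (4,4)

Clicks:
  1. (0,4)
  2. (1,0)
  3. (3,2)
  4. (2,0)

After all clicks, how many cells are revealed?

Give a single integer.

Answer: 15

Derivation:
Click 1 (0,4) count=1: revealed 1 new [(0,4)] -> total=1
Click 2 (1,0) count=1: revealed 1 new [(1,0)] -> total=2
Click 3 (3,2) count=1: revealed 1 new [(3,2)] -> total=3
Click 4 (2,0) count=0: revealed 12 new [(1,1) (1,2) (2,0) (2,1) (2,2) (3,0) (3,1) (3,3) (4,0) (4,1) (4,2) (4,3)] -> total=15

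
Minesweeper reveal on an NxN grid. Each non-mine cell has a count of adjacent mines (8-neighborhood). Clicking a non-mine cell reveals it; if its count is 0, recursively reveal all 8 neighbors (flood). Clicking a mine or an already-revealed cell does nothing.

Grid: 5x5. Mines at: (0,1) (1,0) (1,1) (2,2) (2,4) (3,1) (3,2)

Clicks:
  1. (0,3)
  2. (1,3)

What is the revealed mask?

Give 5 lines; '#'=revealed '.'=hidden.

Answer: ..###
..###
.....
.....
.....

Derivation:
Click 1 (0,3) count=0: revealed 6 new [(0,2) (0,3) (0,4) (1,2) (1,3) (1,4)] -> total=6
Click 2 (1,3) count=2: revealed 0 new [(none)] -> total=6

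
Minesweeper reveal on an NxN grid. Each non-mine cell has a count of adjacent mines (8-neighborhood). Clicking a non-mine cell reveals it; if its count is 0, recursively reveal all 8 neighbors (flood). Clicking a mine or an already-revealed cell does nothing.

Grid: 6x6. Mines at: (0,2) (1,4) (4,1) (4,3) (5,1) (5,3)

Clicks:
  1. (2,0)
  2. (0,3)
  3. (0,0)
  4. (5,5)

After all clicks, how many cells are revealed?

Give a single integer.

Click 1 (2,0) count=0: revealed 14 new [(0,0) (0,1) (1,0) (1,1) (1,2) (1,3) (2,0) (2,1) (2,2) (2,3) (3,0) (3,1) (3,2) (3,3)] -> total=14
Click 2 (0,3) count=2: revealed 1 new [(0,3)] -> total=15
Click 3 (0,0) count=0: revealed 0 new [(none)] -> total=15
Click 4 (5,5) count=0: revealed 8 new [(2,4) (2,5) (3,4) (3,5) (4,4) (4,5) (5,4) (5,5)] -> total=23

Answer: 23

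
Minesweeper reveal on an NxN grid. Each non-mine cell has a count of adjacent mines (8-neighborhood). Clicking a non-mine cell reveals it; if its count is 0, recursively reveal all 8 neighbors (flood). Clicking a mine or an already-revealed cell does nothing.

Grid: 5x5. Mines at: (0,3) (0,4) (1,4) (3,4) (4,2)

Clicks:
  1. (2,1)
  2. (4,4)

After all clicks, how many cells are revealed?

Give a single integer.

Answer: 18

Derivation:
Click 1 (2,1) count=0: revealed 17 new [(0,0) (0,1) (0,2) (1,0) (1,1) (1,2) (1,3) (2,0) (2,1) (2,2) (2,3) (3,0) (3,1) (3,2) (3,3) (4,0) (4,1)] -> total=17
Click 2 (4,4) count=1: revealed 1 new [(4,4)] -> total=18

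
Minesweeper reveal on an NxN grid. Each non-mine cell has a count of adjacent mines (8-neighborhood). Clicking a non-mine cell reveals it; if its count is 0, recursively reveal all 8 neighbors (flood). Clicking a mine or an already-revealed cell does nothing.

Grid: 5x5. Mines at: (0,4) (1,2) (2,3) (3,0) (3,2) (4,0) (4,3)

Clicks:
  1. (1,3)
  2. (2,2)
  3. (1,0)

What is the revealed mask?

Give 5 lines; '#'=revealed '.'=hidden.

Click 1 (1,3) count=3: revealed 1 new [(1,3)] -> total=1
Click 2 (2,2) count=3: revealed 1 new [(2,2)] -> total=2
Click 3 (1,0) count=0: revealed 6 new [(0,0) (0,1) (1,0) (1,1) (2,0) (2,1)] -> total=8

Answer: ##...
##.#.
###..
.....
.....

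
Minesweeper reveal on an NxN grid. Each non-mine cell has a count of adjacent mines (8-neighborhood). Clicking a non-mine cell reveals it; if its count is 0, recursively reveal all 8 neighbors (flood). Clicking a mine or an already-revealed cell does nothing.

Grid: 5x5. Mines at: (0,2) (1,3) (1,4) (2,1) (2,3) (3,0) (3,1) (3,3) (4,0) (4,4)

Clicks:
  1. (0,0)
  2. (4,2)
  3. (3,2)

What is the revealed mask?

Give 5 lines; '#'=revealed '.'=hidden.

Click 1 (0,0) count=0: revealed 4 new [(0,0) (0,1) (1,0) (1,1)] -> total=4
Click 2 (4,2) count=2: revealed 1 new [(4,2)] -> total=5
Click 3 (3,2) count=4: revealed 1 new [(3,2)] -> total=6

Answer: ##...
##...
.....
..#..
..#..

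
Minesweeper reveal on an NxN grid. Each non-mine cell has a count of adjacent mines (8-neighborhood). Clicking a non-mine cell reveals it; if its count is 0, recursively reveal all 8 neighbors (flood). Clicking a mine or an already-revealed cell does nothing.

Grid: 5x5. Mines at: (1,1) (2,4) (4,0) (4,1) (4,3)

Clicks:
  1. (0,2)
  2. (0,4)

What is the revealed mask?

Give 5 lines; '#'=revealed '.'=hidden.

Click 1 (0,2) count=1: revealed 1 new [(0,2)] -> total=1
Click 2 (0,4) count=0: revealed 5 new [(0,3) (0,4) (1,2) (1,3) (1,4)] -> total=6

Answer: ..###
..###
.....
.....
.....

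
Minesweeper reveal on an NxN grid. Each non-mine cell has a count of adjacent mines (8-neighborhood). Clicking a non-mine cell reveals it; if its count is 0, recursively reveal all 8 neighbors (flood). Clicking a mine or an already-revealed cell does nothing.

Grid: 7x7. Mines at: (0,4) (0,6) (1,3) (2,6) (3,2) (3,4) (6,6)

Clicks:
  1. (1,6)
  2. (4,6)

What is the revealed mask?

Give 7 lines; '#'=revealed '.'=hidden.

Answer: .......
......#
.......
.....##
.....##
.....##
.......

Derivation:
Click 1 (1,6) count=2: revealed 1 new [(1,6)] -> total=1
Click 2 (4,6) count=0: revealed 6 new [(3,5) (3,6) (4,5) (4,6) (5,5) (5,6)] -> total=7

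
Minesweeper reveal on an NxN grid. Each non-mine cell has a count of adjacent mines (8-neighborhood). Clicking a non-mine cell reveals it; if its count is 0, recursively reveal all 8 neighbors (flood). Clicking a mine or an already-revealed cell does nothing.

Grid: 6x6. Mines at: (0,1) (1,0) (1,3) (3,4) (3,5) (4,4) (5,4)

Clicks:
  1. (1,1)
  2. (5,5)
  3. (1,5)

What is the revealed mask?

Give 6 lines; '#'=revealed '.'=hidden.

Answer: ....##
.#..##
....##
......
......
.....#

Derivation:
Click 1 (1,1) count=2: revealed 1 new [(1,1)] -> total=1
Click 2 (5,5) count=2: revealed 1 new [(5,5)] -> total=2
Click 3 (1,5) count=0: revealed 6 new [(0,4) (0,5) (1,4) (1,5) (2,4) (2,5)] -> total=8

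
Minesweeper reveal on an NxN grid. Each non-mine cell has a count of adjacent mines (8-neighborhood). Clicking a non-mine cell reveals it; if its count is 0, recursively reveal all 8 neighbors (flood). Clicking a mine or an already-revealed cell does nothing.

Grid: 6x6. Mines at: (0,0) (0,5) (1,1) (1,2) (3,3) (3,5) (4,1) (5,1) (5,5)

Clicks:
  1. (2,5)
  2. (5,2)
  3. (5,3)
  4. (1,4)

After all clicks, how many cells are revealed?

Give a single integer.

Click 1 (2,5) count=1: revealed 1 new [(2,5)] -> total=1
Click 2 (5,2) count=2: revealed 1 new [(5,2)] -> total=2
Click 3 (5,3) count=0: revealed 5 new [(4,2) (4,3) (4,4) (5,3) (5,4)] -> total=7
Click 4 (1,4) count=1: revealed 1 new [(1,4)] -> total=8

Answer: 8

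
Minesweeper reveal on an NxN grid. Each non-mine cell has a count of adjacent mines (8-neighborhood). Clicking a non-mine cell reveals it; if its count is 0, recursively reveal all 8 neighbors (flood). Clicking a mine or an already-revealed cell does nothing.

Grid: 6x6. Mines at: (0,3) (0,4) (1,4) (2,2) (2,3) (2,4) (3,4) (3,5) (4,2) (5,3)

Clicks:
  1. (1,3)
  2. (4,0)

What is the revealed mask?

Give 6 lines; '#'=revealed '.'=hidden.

Answer: ###...
####..
##....
##....
##....
##....

Derivation:
Click 1 (1,3) count=6: revealed 1 new [(1,3)] -> total=1
Click 2 (4,0) count=0: revealed 14 new [(0,0) (0,1) (0,2) (1,0) (1,1) (1,2) (2,0) (2,1) (3,0) (3,1) (4,0) (4,1) (5,0) (5,1)] -> total=15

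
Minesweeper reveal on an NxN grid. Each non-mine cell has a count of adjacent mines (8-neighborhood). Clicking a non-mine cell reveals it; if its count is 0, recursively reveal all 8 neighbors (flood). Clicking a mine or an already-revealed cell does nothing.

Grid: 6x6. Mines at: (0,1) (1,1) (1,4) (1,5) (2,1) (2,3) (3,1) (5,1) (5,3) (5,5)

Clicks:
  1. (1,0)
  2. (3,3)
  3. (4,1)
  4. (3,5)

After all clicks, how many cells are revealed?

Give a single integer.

Click 1 (1,0) count=3: revealed 1 new [(1,0)] -> total=1
Click 2 (3,3) count=1: revealed 1 new [(3,3)] -> total=2
Click 3 (4,1) count=2: revealed 1 new [(4,1)] -> total=3
Click 4 (3,5) count=0: revealed 6 new [(2,4) (2,5) (3,4) (3,5) (4,4) (4,5)] -> total=9

Answer: 9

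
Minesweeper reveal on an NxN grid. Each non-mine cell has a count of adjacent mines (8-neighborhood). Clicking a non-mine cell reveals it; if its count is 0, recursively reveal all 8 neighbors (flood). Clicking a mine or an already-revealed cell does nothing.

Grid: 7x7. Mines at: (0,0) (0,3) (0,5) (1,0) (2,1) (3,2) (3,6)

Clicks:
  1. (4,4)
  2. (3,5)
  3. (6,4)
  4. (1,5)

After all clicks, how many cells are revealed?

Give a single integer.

Click 1 (4,4) count=0: revealed 32 new [(1,3) (1,4) (1,5) (2,3) (2,4) (2,5) (3,0) (3,1) (3,3) (3,4) (3,5) (4,0) (4,1) (4,2) (4,3) (4,4) (4,5) (4,6) (5,0) (5,1) (5,2) (5,3) (5,4) (5,5) (5,6) (6,0) (6,1) (6,2) (6,3) (6,4) (6,5) (6,6)] -> total=32
Click 2 (3,5) count=1: revealed 0 new [(none)] -> total=32
Click 3 (6,4) count=0: revealed 0 new [(none)] -> total=32
Click 4 (1,5) count=1: revealed 0 new [(none)] -> total=32

Answer: 32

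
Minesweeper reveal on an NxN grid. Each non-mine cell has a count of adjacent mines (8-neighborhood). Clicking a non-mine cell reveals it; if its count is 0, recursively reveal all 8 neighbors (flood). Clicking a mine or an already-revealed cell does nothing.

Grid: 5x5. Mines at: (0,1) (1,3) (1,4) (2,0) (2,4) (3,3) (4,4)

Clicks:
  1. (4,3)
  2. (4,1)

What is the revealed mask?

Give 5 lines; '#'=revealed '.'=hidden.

Click 1 (4,3) count=2: revealed 1 new [(4,3)] -> total=1
Click 2 (4,1) count=0: revealed 6 new [(3,0) (3,1) (3,2) (4,0) (4,1) (4,2)] -> total=7

Answer: .....
.....
.....
###..
####.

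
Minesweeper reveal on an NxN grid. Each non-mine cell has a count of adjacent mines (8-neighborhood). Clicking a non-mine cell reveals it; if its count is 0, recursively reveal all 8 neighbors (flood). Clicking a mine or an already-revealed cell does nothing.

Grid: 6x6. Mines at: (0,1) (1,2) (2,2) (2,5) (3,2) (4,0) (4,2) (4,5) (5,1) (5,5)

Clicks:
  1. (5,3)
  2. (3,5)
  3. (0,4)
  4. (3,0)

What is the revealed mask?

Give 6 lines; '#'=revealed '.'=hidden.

Answer: ...###
...###
......
#....#
......
...#..

Derivation:
Click 1 (5,3) count=1: revealed 1 new [(5,3)] -> total=1
Click 2 (3,5) count=2: revealed 1 new [(3,5)] -> total=2
Click 3 (0,4) count=0: revealed 6 new [(0,3) (0,4) (0,5) (1,3) (1,4) (1,5)] -> total=8
Click 4 (3,0) count=1: revealed 1 new [(3,0)] -> total=9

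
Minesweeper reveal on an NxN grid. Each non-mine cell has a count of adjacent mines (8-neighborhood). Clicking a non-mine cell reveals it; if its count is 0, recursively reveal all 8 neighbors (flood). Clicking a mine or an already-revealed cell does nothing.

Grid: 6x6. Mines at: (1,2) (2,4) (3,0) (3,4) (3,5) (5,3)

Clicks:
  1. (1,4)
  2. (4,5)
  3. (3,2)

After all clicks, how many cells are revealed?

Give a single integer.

Click 1 (1,4) count=1: revealed 1 new [(1,4)] -> total=1
Click 2 (4,5) count=2: revealed 1 new [(4,5)] -> total=2
Click 3 (3,2) count=0: revealed 9 new [(2,1) (2,2) (2,3) (3,1) (3,2) (3,3) (4,1) (4,2) (4,3)] -> total=11

Answer: 11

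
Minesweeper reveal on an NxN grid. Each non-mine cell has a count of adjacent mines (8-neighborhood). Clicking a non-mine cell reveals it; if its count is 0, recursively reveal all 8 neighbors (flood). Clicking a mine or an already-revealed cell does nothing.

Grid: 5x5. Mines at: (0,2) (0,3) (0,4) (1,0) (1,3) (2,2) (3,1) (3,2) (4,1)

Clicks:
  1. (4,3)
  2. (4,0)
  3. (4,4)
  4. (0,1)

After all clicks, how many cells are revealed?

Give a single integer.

Click 1 (4,3) count=1: revealed 1 new [(4,3)] -> total=1
Click 2 (4,0) count=2: revealed 1 new [(4,0)] -> total=2
Click 3 (4,4) count=0: revealed 5 new [(2,3) (2,4) (3,3) (3,4) (4,4)] -> total=7
Click 4 (0,1) count=2: revealed 1 new [(0,1)] -> total=8

Answer: 8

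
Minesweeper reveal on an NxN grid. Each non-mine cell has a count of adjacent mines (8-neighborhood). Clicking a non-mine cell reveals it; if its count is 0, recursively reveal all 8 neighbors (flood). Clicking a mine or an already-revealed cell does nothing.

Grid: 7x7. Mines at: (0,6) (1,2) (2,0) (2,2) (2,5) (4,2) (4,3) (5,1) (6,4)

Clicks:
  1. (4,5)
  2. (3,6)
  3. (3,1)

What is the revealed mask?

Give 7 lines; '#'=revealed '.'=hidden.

Answer: .......
.......
.......
.#..###
....###
....###
.....##

Derivation:
Click 1 (4,5) count=0: revealed 11 new [(3,4) (3,5) (3,6) (4,4) (4,5) (4,6) (5,4) (5,5) (5,6) (6,5) (6,6)] -> total=11
Click 2 (3,6) count=1: revealed 0 new [(none)] -> total=11
Click 3 (3,1) count=3: revealed 1 new [(3,1)] -> total=12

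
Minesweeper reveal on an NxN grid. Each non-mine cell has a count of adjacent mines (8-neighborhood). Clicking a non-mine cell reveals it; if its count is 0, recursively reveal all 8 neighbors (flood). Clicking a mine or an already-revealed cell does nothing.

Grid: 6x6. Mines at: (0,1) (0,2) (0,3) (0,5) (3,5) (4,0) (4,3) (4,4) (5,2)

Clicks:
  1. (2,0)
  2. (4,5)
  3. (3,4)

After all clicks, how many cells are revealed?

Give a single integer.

Click 1 (2,0) count=0: revealed 15 new [(1,0) (1,1) (1,2) (1,3) (1,4) (2,0) (2,1) (2,2) (2,3) (2,4) (3,0) (3,1) (3,2) (3,3) (3,4)] -> total=15
Click 2 (4,5) count=2: revealed 1 new [(4,5)] -> total=16
Click 3 (3,4) count=3: revealed 0 new [(none)] -> total=16

Answer: 16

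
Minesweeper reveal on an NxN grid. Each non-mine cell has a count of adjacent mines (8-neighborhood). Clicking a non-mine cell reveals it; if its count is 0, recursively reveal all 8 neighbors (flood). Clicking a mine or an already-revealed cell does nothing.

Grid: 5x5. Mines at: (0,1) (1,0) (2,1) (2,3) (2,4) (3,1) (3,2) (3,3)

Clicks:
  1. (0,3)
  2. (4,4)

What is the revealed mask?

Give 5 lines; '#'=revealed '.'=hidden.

Answer: ..###
..###
.....
.....
....#

Derivation:
Click 1 (0,3) count=0: revealed 6 new [(0,2) (0,3) (0,4) (1,2) (1,3) (1,4)] -> total=6
Click 2 (4,4) count=1: revealed 1 new [(4,4)] -> total=7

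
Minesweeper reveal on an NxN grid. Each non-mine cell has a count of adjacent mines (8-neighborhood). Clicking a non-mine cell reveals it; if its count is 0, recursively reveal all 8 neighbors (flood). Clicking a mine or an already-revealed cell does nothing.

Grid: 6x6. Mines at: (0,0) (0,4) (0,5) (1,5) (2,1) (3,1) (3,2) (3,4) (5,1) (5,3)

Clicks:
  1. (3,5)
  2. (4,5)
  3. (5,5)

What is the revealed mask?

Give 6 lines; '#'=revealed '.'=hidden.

Click 1 (3,5) count=1: revealed 1 new [(3,5)] -> total=1
Click 2 (4,5) count=1: revealed 1 new [(4,5)] -> total=2
Click 3 (5,5) count=0: revealed 3 new [(4,4) (5,4) (5,5)] -> total=5

Answer: ......
......
......
.....#
....##
....##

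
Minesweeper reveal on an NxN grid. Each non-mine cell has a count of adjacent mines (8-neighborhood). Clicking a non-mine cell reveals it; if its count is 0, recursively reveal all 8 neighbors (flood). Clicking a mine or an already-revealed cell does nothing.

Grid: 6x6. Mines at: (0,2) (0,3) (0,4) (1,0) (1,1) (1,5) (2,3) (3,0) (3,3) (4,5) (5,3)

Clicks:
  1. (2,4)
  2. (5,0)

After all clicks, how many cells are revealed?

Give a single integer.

Click 1 (2,4) count=3: revealed 1 new [(2,4)] -> total=1
Click 2 (5,0) count=0: revealed 6 new [(4,0) (4,1) (4,2) (5,0) (5,1) (5,2)] -> total=7

Answer: 7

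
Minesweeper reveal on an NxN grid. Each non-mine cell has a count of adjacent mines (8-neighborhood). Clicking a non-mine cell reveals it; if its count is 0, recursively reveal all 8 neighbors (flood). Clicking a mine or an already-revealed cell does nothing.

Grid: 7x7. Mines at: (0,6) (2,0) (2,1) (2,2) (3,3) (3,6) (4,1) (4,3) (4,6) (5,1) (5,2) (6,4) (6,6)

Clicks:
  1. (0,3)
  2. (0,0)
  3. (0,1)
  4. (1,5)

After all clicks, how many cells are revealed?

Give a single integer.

Answer: 15

Derivation:
Click 1 (0,3) count=0: revealed 15 new [(0,0) (0,1) (0,2) (0,3) (0,4) (0,5) (1,0) (1,1) (1,2) (1,3) (1,4) (1,5) (2,3) (2,4) (2,5)] -> total=15
Click 2 (0,0) count=0: revealed 0 new [(none)] -> total=15
Click 3 (0,1) count=0: revealed 0 new [(none)] -> total=15
Click 4 (1,5) count=1: revealed 0 new [(none)] -> total=15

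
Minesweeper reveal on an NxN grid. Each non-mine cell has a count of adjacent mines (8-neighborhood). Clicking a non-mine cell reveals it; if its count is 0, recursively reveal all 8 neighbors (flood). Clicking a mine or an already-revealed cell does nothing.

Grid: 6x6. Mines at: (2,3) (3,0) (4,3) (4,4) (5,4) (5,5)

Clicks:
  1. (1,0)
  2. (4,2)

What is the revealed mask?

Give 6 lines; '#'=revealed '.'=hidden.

Answer: ######
######
###.##
....##
..#...
......

Derivation:
Click 1 (1,0) count=0: revealed 19 new [(0,0) (0,1) (0,2) (0,3) (0,4) (0,5) (1,0) (1,1) (1,2) (1,3) (1,4) (1,5) (2,0) (2,1) (2,2) (2,4) (2,5) (3,4) (3,5)] -> total=19
Click 2 (4,2) count=1: revealed 1 new [(4,2)] -> total=20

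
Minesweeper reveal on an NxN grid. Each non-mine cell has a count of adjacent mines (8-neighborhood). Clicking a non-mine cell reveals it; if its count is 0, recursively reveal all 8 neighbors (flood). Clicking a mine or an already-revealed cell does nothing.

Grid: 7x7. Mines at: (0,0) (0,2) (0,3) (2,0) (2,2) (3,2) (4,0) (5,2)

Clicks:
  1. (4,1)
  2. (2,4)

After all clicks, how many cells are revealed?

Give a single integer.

Answer: 28

Derivation:
Click 1 (4,1) count=3: revealed 1 new [(4,1)] -> total=1
Click 2 (2,4) count=0: revealed 27 new [(0,4) (0,5) (0,6) (1,3) (1,4) (1,5) (1,6) (2,3) (2,4) (2,5) (2,6) (3,3) (3,4) (3,5) (3,6) (4,3) (4,4) (4,5) (4,6) (5,3) (5,4) (5,5) (5,6) (6,3) (6,4) (6,5) (6,6)] -> total=28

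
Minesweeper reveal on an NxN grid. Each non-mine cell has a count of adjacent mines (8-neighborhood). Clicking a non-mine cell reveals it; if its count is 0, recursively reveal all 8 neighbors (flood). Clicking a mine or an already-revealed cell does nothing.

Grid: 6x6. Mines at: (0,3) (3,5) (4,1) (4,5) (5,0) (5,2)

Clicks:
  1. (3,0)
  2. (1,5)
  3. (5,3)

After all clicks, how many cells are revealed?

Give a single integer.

Click 1 (3,0) count=1: revealed 1 new [(3,0)] -> total=1
Click 2 (1,5) count=0: revealed 6 new [(0,4) (0,5) (1,4) (1,5) (2,4) (2,5)] -> total=7
Click 3 (5,3) count=1: revealed 1 new [(5,3)] -> total=8

Answer: 8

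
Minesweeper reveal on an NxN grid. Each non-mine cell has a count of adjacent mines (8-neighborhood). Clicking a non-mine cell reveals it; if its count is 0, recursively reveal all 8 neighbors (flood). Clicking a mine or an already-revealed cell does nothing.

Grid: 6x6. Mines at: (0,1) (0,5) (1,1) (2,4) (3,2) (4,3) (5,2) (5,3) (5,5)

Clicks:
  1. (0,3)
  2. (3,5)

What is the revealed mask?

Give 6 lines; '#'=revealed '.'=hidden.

Answer: ..###.
..###.
......
.....#
......
......

Derivation:
Click 1 (0,3) count=0: revealed 6 new [(0,2) (0,3) (0,4) (1,2) (1,3) (1,4)] -> total=6
Click 2 (3,5) count=1: revealed 1 new [(3,5)] -> total=7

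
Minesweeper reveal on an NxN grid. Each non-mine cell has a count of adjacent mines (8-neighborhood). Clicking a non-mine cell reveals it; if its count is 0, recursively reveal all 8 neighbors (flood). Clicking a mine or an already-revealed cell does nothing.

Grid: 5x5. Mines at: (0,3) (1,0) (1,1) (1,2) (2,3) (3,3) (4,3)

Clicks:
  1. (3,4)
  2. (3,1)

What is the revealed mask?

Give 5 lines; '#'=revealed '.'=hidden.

Click 1 (3,4) count=3: revealed 1 new [(3,4)] -> total=1
Click 2 (3,1) count=0: revealed 9 new [(2,0) (2,1) (2,2) (3,0) (3,1) (3,2) (4,0) (4,1) (4,2)] -> total=10

Answer: .....
.....
###..
###.#
###..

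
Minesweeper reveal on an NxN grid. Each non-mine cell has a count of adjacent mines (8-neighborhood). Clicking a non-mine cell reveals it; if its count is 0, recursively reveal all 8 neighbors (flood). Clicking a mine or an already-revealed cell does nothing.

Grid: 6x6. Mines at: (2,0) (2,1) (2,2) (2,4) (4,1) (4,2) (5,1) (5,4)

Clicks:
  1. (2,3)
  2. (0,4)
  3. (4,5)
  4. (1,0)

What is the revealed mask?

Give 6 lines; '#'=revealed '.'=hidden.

Click 1 (2,3) count=2: revealed 1 new [(2,3)] -> total=1
Click 2 (0,4) count=0: revealed 12 new [(0,0) (0,1) (0,2) (0,3) (0,4) (0,5) (1,0) (1,1) (1,2) (1,3) (1,4) (1,5)] -> total=13
Click 3 (4,5) count=1: revealed 1 new [(4,5)] -> total=14
Click 4 (1,0) count=2: revealed 0 new [(none)] -> total=14

Answer: ######
######
...#..
......
.....#
......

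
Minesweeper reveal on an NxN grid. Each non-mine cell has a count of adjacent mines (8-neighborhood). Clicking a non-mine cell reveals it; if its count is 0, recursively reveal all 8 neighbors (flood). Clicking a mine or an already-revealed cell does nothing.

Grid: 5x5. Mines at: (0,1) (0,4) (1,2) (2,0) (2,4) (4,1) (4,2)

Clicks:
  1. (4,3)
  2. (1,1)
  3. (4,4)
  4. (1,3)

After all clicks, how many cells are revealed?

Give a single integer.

Answer: 6

Derivation:
Click 1 (4,3) count=1: revealed 1 new [(4,3)] -> total=1
Click 2 (1,1) count=3: revealed 1 new [(1,1)] -> total=2
Click 3 (4,4) count=0: revealed 3 new [(3,3) (3,4) (4,4)] -> total=5
Click 4 (1,3) count=3: revealed 1 new [(1,3)] -> total=6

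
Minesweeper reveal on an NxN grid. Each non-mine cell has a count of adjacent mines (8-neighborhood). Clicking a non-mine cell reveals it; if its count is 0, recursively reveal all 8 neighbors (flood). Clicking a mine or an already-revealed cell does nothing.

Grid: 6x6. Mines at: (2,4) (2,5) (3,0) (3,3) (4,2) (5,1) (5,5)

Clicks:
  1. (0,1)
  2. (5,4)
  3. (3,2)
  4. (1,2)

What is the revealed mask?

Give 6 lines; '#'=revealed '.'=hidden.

Answer: ######
######
####..
..#...
......
....#.

Derivation:
Click 1 (0,1) count=0: revealed 16 new [(0,0) (0,1) (0,2) (0,3) (0,4) (0,5) (1,0) (1,1) (1,2) (1,3) (1,4) (1,5) (2,0) (2,1) (2,2) (2,3)] -> total=16
Click 2 (5,4) count=1: revealed 1 new [(5,4)] -> total=17
Click 3 (3,2) count=2: revealed 1 new [(3,2)] -> total=18
Click 4 (1,2) count=0: revealed 0 new [(none)] -> total=18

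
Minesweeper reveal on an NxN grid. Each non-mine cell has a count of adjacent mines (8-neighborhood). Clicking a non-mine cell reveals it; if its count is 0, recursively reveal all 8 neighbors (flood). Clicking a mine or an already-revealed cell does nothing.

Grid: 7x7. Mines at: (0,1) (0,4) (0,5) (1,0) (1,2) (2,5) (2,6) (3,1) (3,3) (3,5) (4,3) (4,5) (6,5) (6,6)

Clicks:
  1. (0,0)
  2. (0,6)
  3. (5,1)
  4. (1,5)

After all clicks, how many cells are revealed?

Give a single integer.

Answer: 16

Derivation:
Click 1 (0,0) count=2: revealed 1 new [(0,0)] -> total=1
Click 2 (0,6) count=1: revealed 1 new [(0,6)] -> total=2
Click 3 (5,1) count=0: revealed 13 new [(4,0) (4,1) (4,2) (5,0) (5,1) (5,2) (5,3) (5,4) (6,0) (6,1) (6,2) (6,3) (6,4)] -> total=15
Click 4 (1,5) count=4: revealed 1 new [(1,5)] -> total=16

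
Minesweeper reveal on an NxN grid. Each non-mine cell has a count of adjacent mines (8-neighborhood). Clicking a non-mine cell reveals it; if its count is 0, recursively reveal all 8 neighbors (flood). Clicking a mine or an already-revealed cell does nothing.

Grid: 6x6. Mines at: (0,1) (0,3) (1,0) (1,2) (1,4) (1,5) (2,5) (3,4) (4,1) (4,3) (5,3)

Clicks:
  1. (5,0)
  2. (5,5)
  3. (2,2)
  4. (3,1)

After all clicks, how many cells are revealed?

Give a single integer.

Answer: 7

Derivation:
Click 1 (5,0) count=1: revealed 1 new [(5,0)] -> total=1
Click 2 (5,5) count=0: revealed 4 new [(4,4) (4,5) (5,4) (5,5)] -> total=5
Click 3 (2,2) count=1: revealed 1 new [(2,2)] -> total=6
Click 4 (3,1) count=1: revealed 1 new [(3,1)] -> total=7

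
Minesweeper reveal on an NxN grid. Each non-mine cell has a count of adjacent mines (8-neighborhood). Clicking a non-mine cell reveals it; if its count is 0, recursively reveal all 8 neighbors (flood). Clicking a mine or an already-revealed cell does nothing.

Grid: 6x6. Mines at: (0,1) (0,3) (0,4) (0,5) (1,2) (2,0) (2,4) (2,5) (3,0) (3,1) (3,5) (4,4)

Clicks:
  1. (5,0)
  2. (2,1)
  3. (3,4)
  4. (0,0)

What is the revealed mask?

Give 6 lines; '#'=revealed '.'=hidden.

Answer: #.....
......
.#....
....#.
####..
####..

Derivation:
Click 1 (5,0) count=0: revealed 8 new [(4,0) (4,1) (4,2) (4,3) (5,0) (5,1) (5,2) (5,3)] -> total=8
Click 2 (2,1) count=4: revealed 1 new [(2,1)] -> total=9
Click 3 (3,4) count=4: revealed 1 new [(3,4)] -> total=10
Click 4 (0,0) count=1: revealed 1 new [(0,0)] -> total=11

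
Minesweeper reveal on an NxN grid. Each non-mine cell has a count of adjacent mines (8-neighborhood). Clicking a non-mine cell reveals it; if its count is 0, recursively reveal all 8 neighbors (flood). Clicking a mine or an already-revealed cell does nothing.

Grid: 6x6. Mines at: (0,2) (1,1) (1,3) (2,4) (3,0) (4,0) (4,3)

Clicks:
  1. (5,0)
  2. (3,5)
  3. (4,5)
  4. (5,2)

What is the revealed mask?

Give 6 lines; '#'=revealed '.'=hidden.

Answer: ......
......
......
....##
....##
#.#.##

Derivation:
Click 1 (5,0) count=1: revealed 1 new [(5,0)] -> total=1
Click 2 (3,5) count=1: revealed 1 new [(3,5)] -> total=2
Click 3 (4,5) count=0: revealed 5 new [(3,4) (4,4) (4,5) (5,4) (5,5)] -> total=7
Click 4 (5,2) count=1: revealed 1 new [(5,2)] -> total=8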